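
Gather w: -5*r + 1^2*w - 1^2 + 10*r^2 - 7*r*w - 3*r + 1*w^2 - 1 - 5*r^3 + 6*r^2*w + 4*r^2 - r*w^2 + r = -5*r^3 + 14*r^2 - 7*r + w^2*(1 - r) + w*(6*r^2 - 7*r + 1) - 2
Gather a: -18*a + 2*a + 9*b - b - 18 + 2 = -16*a + 8*b - 16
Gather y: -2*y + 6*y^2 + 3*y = 6*y^2 + y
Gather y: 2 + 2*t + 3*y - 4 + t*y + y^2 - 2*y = 2*t + y^2 + y*(t + 1) - 2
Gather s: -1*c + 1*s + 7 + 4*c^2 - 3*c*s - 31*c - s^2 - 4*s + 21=4*c^2 - 32*c - s^2 + s*(-3*c - 3) + 28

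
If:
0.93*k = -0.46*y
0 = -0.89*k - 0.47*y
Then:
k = 0.00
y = 0.00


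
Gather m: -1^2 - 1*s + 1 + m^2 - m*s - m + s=m^2 + m*(-s - 1)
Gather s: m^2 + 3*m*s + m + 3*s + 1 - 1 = m^2 + m + s*(3*m + 3)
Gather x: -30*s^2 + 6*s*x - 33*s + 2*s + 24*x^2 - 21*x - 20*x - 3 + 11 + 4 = -30*s^2 - 31*s + 24*x^2 + x*(6*s - 41) + 12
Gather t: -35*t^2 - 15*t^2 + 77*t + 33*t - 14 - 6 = -50*t^2 + 110*t - 20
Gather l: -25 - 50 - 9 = -84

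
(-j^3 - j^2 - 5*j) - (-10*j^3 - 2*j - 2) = 9*j^3 - j^2 - 3*j + 2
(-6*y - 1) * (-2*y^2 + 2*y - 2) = 12*y^3 - 10*y^2 + 10*y + 2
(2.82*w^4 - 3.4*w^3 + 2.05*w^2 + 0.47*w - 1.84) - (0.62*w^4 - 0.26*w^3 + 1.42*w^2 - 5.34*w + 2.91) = 2.2*w^4 - 3.14*w^3 + 0.63*w^2 + 5.81*w - 4.75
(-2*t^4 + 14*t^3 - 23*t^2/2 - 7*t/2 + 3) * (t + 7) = -2*t^5 + 173*t^3/2 - 84*t^2 - 43*t/2 + 21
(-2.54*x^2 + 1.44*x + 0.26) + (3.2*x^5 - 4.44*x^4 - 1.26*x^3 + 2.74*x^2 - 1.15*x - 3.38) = 3.2*x^5 - 4.44*x^4 - 1.26*x^3 + 0.2*x^2 + 0.29*x - 3.12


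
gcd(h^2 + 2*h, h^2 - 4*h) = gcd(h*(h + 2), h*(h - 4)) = h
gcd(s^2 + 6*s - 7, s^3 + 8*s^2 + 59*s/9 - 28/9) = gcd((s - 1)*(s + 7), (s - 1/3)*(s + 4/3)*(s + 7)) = s + 7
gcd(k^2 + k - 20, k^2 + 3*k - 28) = k - 4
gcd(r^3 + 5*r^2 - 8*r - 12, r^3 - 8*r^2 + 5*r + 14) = r^2 - r - 2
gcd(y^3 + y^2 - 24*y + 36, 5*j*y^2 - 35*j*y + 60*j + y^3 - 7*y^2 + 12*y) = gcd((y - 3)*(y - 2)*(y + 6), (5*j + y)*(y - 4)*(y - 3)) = y - 3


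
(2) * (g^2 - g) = 2*g^2 - 2*g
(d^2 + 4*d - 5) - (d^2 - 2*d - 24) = 6*d + 19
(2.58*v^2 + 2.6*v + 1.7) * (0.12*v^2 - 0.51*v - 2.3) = 0.3096*v^4 - 1.0038*v^3 - 7.056*v^2 - 6.847*v - 3.91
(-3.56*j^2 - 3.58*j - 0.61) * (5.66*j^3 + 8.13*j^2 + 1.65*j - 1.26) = -20.1496*j^5 - 49.2056*j^4 - 38.432*j^3 - 6.3807*j^2 + 3.5043*j + 0.7686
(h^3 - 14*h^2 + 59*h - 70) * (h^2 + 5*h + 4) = h^5 - 9*h^4 - 7*h^3 + 169*h^2 - 114*h - 280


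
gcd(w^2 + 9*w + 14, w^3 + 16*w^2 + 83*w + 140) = w + 7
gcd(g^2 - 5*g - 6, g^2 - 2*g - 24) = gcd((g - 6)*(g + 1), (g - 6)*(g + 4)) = g - 6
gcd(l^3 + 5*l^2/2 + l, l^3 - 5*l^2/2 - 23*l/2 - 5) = l^2 + 5*l/2 + 1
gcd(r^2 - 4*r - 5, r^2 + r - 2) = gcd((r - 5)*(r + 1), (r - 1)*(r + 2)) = 1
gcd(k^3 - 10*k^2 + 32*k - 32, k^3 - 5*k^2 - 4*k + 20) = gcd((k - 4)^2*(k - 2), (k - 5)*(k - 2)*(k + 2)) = k - 2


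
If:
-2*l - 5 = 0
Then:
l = -5/2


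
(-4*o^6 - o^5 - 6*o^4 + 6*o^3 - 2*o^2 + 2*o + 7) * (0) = 0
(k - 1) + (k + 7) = 2*k + 6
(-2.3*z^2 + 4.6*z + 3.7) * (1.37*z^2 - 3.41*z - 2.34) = -3.151*z^4 + 14.145*z^3 - 5.235*z^2 - 23.381*z - 8.658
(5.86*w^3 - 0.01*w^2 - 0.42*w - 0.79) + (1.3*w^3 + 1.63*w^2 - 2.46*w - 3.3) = 7.16*w^3 + 1.62*w^2 - 2.88*w - 4.09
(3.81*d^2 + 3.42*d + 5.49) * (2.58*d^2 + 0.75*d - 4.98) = 9.8298*d^4 + 11.6811*d^3 - 2.2446*d^2 - 12.9141*d - 27.3402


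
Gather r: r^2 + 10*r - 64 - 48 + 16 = r^2 + 10*r - 96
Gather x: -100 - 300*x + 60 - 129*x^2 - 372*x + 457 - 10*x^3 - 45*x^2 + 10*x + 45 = -10*x^3 - 174*x^2 - 662*x + 462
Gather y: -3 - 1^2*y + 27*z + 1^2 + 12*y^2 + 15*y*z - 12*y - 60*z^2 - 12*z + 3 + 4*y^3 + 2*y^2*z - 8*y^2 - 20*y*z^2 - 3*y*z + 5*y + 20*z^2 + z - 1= 4*y^3 + y^2*(2*z + 4) + y*(-20*z^2 + 12*z - 8) - 40*z^2 + 16*z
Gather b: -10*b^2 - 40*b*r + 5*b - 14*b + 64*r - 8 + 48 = -10*b^2 + b*(-40*r - 9) + 64*r + 40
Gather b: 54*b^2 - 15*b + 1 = 54*b^2 - 15*b + 1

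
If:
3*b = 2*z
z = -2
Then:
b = -4/3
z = -2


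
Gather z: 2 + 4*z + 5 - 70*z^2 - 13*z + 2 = -70*z^2 - 9*z + 9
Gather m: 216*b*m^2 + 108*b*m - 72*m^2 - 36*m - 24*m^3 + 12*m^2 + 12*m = -24*m^3 + m^2*(216*b - 60) + m*(108*b - 24)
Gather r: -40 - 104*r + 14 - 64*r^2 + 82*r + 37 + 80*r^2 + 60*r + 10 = 16*r^2 + 38*r + 21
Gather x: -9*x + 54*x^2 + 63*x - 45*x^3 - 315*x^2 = -45*x^3 - 261*x^2 + 54*x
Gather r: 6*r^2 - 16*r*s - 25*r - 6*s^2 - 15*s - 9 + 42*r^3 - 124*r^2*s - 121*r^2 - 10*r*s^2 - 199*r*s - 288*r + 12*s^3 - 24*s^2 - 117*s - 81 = 42*r^3 + r^2*(-124*s - 115) + r*(-10*s^2 - 215*s - 313) + 12*s^3 - 30*s^2 - 132*s - 90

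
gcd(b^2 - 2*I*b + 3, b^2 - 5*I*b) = 1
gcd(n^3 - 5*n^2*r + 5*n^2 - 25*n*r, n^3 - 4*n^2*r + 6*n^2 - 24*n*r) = n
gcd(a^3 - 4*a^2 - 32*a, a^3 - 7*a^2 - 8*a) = a^2 - 8*a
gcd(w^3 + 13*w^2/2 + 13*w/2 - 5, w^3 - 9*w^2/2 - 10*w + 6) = w^2 + 3*w/2 - 1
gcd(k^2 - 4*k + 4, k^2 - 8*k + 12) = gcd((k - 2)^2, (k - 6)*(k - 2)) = k - 2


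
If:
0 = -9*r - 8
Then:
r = -8/9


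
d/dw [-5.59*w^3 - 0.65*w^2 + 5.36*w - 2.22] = -16.77*w^2 - 1.3*w + 5.36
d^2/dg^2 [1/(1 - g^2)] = 2*(-3*g^2 - 1)/(g^2 - 1)^3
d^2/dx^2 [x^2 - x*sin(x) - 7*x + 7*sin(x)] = x*sin(x) - 7*sin(x) - 2*cos(x) + 2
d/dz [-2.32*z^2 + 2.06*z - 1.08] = 2.06 - 4.64*z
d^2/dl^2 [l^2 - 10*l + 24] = 2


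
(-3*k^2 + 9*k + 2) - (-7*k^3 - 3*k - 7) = 7*k^3 - 3*k^2 + 12*k + 9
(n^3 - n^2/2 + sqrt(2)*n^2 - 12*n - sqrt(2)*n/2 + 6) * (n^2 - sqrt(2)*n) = n^5 - n^4/2 - 14*n^3 + 7*n^2 + 12*sqrt(2)*n^2 - 6*sqrt(2)*n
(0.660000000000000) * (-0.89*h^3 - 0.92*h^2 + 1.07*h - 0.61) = -0.5874*h^3 - 0.6072*h^2 + 0.7062*h - 0.4026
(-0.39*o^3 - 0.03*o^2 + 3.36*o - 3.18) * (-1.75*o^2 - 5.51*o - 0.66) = 0.6825*o^5 + 2.2014*o^4 - 5.4573*o^3 - 12.9288*o^2 + 15.3042*o + 2.0988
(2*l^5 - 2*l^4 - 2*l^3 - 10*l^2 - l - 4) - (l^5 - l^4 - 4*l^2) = l^5 - l^4 - 2*l^3 - 6*l^2 - l - 4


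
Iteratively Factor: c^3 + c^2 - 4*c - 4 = (c + 2)*(c^2 - c - 2) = (c - 2)*(c + 2)*(c + 1)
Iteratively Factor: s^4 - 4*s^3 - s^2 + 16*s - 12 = (s - 3)*(s^3 - s^2 - 4*s + 4) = (s - 3)*(s - 2)*(s^2 + s - 2) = (s - 3)*(s - 2)*(s - 1)*(s + 2)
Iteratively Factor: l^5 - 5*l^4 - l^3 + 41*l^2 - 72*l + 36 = (l - 3)*(l^4 - 2*l^3 - 7*l^2 + 20*l - 12) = (l - 3)*(l - 1)*(l^3 - l^2 - 8*l + 12) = (l - 3)*(l - 2)*(l - 1)*(l^2 + l - 6) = (l - 3)*(l - 2)^2*(l - 1)*(l + 3)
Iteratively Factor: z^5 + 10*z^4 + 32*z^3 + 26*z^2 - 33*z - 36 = (z + 4)*(z^4 + 6*z^3 + 8*z^2 - 6*z - 9) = (z + 1)*(z + 4)*(z^3 + 5*z^2 + 3*z - 9) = (z - 1)*(z + 1)*(z + 4)*(z^2 + 6*z + 9) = (z - 1)*(z + 1)*(z + 3)*(z + 4)*(z + 3)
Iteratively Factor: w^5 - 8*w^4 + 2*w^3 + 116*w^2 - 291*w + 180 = (w - 3)*(w^4 - 5*w^3 - 13*w^2 + 77*w - 60) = (w - 3)^2*(w^3 - 2*w^2 - 19*w + 20) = (w - 5)*(w - 3)^2*(w^2 + 3*w - 4) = (w - 5)*(w - 3)^2*(w + 4)*(w - 1)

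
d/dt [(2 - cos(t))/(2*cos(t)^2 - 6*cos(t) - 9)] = (8*cos(t) - cos(2*t) - 22)*sin(t)/(6*cos(t) - cos(2*t) + 8)^2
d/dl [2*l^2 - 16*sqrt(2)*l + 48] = 4*l - 16*sqrt(2)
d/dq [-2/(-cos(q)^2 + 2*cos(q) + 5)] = 4*(cos(q) - 1)*sin(q)/(sin(q)^2 + 2*cos(q) + 4)^2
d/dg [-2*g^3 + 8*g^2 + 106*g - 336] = -6*g^2 + 16*g + 106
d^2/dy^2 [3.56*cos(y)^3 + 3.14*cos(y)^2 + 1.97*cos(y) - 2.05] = -32.04*cos(y)^3 - 12.56*cos(y)^2 + 19.39*cos(y) + 6.28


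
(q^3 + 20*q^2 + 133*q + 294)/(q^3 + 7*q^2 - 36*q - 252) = (q + 7)/(q - 6)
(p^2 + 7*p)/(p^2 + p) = (p + 7)/(p + 1)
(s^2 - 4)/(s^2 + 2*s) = (s - 2)/s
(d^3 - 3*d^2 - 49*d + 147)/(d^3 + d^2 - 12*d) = (d^2 - 49)/(d*(d + 4))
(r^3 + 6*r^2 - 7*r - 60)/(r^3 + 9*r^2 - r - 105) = (r + 4)/(r + 7)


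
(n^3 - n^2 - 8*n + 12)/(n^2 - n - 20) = (-n^3 + n^2 + 8*n - 12)/(-n^2 + n + 20)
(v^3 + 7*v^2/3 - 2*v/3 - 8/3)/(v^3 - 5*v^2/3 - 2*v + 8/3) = (v + 2)/(v - 2)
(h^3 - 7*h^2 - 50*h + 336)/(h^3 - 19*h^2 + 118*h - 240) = (h + 7)/(h - 5)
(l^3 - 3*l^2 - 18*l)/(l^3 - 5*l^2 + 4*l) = (l^2 - 3*l - 18)/(l^2 - 5*l + 4)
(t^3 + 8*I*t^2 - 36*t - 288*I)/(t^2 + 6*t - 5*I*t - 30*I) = (t^2 + t*(-6 + 8*I) - 48*I)/(t - 5*I)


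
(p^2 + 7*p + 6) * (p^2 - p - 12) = p^4 + 6*p^3 - 13*p^2 - 90*p - 72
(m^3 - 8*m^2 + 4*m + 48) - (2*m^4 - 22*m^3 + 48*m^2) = -2*m^4 + 23*m^3 - 56*m^2 + 4*m + 48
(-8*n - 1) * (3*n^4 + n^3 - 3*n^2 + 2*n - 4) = -24*n^5 - 11*n^4 + 23*n^3 - 13*n^2 + 30*n + 4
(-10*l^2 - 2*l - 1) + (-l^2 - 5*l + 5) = -11*l^2 - 7*l + 4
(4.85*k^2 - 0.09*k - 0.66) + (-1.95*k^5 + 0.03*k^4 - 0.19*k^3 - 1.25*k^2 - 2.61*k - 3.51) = -1.95*k^5 + 0.03*k^4 - 0.19*k^3 + 3.6*k^2 - 2.7*k - 4.17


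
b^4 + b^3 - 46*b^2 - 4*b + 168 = (b - 6)*(b - 2)*(b + 2)*(b + 7)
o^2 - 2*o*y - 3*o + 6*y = (o - 3)*(o - 2*y)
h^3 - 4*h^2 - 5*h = h*(h - 5)*(h + 1)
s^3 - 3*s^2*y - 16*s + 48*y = (s - 4)*(s + 4)*(s - 3*y)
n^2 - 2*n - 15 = (n - 5)*(n + 3)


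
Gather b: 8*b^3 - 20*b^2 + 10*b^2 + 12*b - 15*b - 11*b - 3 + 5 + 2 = 8*b^3 - 10*b^2 - 14*b + 4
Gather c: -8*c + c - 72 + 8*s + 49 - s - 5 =-7*c + 7*s - 28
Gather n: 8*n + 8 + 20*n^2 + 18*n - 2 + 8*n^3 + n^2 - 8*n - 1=8*n^3 + 21*n^2 + 18*n + 5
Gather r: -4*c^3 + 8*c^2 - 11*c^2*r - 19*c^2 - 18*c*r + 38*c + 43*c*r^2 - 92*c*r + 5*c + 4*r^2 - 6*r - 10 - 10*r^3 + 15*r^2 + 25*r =-4*c^3 - 11*c^2 + 43*c - 10*r^3 + r^2*(43*c + 19) + r*(-11*c^2 - 110*c + 19) - 10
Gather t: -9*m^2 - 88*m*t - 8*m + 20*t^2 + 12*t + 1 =-9*m^2 - 8*m + 20*t^2 + t*(12 - 88*m) + 1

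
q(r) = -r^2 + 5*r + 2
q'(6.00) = -7.00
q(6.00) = -4.00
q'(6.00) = -7.00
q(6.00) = -4.00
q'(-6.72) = 18.44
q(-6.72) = -76.76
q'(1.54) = 1.92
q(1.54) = 7.33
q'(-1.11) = 7.22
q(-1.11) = -4.78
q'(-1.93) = 8.86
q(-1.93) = -11.37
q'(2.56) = -0.12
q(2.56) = 8.25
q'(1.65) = 1.70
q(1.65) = 7.53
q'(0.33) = 4.34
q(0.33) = 3.54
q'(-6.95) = 18.90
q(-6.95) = -81.05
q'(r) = 5 - 2*r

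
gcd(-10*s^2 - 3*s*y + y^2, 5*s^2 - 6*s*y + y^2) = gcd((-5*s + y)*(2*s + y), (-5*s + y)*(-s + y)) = -5*s + y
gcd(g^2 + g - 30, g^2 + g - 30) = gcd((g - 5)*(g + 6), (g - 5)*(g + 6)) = g^2 + g - 30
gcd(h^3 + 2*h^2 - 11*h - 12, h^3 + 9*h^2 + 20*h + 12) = h + 1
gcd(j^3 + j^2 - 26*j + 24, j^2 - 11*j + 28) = j - 4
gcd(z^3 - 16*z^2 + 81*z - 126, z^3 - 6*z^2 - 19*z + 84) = z^2 - 10*z + 21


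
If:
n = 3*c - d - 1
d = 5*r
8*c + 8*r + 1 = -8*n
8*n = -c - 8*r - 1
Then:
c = 0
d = -35/32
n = 3/32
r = -7/32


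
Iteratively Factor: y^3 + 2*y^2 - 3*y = (y + 3)*(y^2 - y) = (y - 1)*(y + 3)*(y)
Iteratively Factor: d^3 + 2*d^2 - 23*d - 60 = (d + 4)*(d^2 - 2*d - 15) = (d + 3)*(d + 4)*(d - 5)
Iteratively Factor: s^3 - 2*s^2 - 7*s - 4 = (s + 1)*(s^2 - 3*s - 4) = (s - 4)*(s + 1)*(s + 1)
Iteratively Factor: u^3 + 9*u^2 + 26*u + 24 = (u + 4)*(u^2 + 5*u + 6) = (u + 3)*(u + 4)*(u + 2)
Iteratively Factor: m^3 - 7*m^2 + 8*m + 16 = (m + 1)*(m^2 - 8*m + 16) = (m - 4)*(m + 1)*(m - 4)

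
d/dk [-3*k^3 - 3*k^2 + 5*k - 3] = -9*k^2 - 6*k + 5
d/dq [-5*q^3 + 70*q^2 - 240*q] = -15*q^2 + 140*q - 240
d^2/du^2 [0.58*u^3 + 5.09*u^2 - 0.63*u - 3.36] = 3.48*u + 10.18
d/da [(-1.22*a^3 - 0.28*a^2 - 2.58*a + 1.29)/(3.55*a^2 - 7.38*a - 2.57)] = (-4.331*a^4 + 18.0072*a^3 + 20.6316*a^2 - 7.7198*a + 16.1508)/(12.6025*a^4 - 52.398*a^3 + 36.2174*a^2 + 37.9332*a + 6.6049)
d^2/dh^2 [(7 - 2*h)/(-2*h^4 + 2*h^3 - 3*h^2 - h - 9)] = 2*((2*h - 7)*(8*h^3 - 6*h^2 + 6*h + 1)^2 + (-16*h^3 + 12*h^2 - 12*h - 3*(2*h - 7)*(4*h^2 - 2*h + 1) - 2)*(2*h^4 - 2*h^3 + 3*h^2 + h + 9))/(2*h^4 - 2*h^3 + 3*h^2 + h + 9)^3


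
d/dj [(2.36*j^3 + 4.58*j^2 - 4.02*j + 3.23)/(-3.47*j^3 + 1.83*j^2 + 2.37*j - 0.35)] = (-3.5527136788005e-15*j^5 + 20.2114*j^4 - 16.7124*j^3 + 49.3575*j^2 - 15.0278*j - 6.2481)/(12.0409*j^6 - 12.7002*j^5 - 13.0989*j^4 + 11.1032*j^3 + 4.3359*j^2 - 1.659*j + 0.1225)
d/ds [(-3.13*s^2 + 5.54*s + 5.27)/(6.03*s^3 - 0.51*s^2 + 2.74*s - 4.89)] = (18.8739*s^4 - 66.8124*s^3 - 101.0851*s^2 + 35.9868*s - 41.5304)/(36.3609*s^6 - 6.1506*s^5 + 33.3045*s^4 - 61.7682*s^3 + 12.4954*s^2 - 26.7972*s + 23.9121)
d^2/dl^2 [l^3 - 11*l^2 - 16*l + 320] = 6*l - 22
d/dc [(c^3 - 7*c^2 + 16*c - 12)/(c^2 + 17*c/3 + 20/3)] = 3*(3*c^4 + 34*c^3 - 107*c^2 - 208*c + 524)/(9*c^4 + 102*c^3 + 409*c^2 + 680*c + 400)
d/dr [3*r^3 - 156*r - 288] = 9*r^2 - 156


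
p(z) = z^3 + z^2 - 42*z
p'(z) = 3*z^2 + 2*z - 42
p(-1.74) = 70.84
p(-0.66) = 27.87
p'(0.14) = -41.66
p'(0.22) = -41.41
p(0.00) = 0.00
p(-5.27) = 102.75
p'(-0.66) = -42.01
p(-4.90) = 112.16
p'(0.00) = -42.00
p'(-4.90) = 20.23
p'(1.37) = -33.63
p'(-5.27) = 30.78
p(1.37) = -53.09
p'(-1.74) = -36.40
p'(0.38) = -40.81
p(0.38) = -15.76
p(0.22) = -9.18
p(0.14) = -5.86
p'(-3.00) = -21.00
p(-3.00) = 108.00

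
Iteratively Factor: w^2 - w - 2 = (w - 2)*(w + 1)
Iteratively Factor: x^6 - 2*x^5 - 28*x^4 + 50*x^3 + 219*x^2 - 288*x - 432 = (x - 3)*(x^5 + x^4 - 25*x^3 - 25*x^2 + 144*x + 144) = (x - 3)*(x + 1)*(x^4 - 25*x^2 + 144) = (x - 3)^2*(x + 1)*(x^3 + 3*x^2 - 16*x - 48) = (x - 3)^2*(x + 1)*(x + 3)*(x^2 - 16) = (x - 3)^2*(x + 1)*(x + 3)*(x + 4)*(x - 4)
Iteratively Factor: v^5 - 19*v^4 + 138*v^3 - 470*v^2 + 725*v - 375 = (v - 5)*(v^4 - 14*v^3 + 68*v^2 - 130*v + 75) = (v - 5)^2*(v^3 - 9*v^2 + 23*v - 15) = (v - 5)^2*(v - 1)*(v^2 - 8*v + 15) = (v - 5)^3*(v - 1)*(v - 3)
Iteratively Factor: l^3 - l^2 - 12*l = (l - 4)*(l^2 + 3*l) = l*(l - 4)*(l + 3)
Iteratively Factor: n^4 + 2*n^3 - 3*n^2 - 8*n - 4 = (n + 1)*(n^3 + n^2 - 4*n - 4) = (n + 1)*(n + 2)*(n^2 - n - 2) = (n + 1)^2*(n + 2)*(n - 2)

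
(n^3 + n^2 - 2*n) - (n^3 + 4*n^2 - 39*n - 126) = -3*n^2 + 37*n + 126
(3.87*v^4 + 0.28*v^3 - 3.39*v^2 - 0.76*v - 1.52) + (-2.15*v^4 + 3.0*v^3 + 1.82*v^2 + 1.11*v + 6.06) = 1.72*v^4 + 3.28*v^3 - 1.57*v^2 + 0.35*v + 4.54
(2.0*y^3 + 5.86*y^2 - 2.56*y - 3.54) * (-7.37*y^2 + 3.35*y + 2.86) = -14.74*y^5 - 36.4882*y^4 + 44.2182*y^3 + 34.2734*y^2 - 19.1806*y - 10.1244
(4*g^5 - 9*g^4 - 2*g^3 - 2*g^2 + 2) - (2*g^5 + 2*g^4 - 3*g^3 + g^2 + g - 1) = 2*g^5 - 11*g^4 + g^3 - 3*g^2 - g + 3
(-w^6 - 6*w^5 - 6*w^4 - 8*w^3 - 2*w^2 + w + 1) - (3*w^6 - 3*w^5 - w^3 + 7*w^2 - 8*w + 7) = -4*w^6 - 3*w^5 - 6*w^4 - 7*w^3 - 9*w^2 + 9*w - 6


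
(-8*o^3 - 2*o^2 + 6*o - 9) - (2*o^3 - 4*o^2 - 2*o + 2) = -10*o^3 + 2*o^2 + 8*o - 11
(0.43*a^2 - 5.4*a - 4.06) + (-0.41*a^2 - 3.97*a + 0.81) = 0.02*a^2 - 9.37*a - 3.25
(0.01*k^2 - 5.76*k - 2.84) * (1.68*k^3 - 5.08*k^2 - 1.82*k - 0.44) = 0.0168*k^5 - 9.7276*k^4 + 24.4714*k^3 + 24.906*k^2 + 7.7032*k + 1.2496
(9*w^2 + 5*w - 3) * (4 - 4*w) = -36*w^3 + 16*w^2 + 32*w - 12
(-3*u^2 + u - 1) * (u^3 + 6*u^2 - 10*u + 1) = -3*u^5 - 17*u^4 + 35*u^3 - 19*u^2 + 11*u - 1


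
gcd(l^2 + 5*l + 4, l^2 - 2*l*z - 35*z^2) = 1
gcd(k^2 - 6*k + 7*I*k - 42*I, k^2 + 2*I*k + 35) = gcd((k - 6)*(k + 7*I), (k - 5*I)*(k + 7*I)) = k + 7*I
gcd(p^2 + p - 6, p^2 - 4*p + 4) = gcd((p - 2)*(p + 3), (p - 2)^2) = p - 2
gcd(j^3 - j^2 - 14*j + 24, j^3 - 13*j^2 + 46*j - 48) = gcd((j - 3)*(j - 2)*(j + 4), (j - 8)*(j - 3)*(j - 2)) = j^2 - 5*j + 6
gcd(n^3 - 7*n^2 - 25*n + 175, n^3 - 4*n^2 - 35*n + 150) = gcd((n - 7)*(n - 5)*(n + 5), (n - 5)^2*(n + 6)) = n - 5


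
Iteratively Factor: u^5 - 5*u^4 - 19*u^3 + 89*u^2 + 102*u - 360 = (u + 3)*(u^4 - 8*u^3 + 5*u^2 + 74*u - 120) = (u + 3)^2*(u^3 - 11*u^2 + 38*u - 40) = (u - 4)*(u + 3)^2*(u^2 - 7*u + 10) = (u - 5)*(u - 4)*(u + 3)^2*(u - 2)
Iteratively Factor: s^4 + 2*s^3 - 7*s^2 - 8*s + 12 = (s + 2)*(s^3 - 7*s + 6) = (s + 2)*(s + 3)*(s^2 - 3*s + 2) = (s - 1)*(s + 2)*(s + 3)*(s - 2)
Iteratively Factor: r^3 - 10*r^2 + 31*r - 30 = (r - 2)*(r^2 - 8*r + 15) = (r - 3)*(r - 2)*(r - 5)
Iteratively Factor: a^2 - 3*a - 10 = (a + 2)*(a - 5)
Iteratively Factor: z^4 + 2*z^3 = (z + 2)*(z^3) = z*(z + 2)*(z^2) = z^2*(z + 2)*(z)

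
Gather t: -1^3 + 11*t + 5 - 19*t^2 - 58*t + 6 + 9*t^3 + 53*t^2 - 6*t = 9*t^3 + 34*t^2 - 53*t + 10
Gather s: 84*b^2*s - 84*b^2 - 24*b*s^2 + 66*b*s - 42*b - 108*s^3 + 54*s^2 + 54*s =-84*b^2 - 42*b - 108*s^3 + s^2*(54 - 24*b) + s*(84*b^2 + 66*b + 54)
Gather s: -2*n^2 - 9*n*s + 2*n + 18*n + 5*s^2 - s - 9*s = -2*n^2 + 20*n + 5*s^2 + s*(-9*n - 10)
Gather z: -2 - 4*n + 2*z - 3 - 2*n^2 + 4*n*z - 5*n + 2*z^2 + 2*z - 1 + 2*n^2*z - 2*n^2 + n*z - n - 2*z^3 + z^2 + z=-4*n^2 - 10*n - 2*z^3 + 3*z^2 + z*(2*n^2 + 5*n + 5) - 6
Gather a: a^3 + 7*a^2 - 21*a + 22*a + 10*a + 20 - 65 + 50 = a^3 + 7*a^2 + 11*a + 5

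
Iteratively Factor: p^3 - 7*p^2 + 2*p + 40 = (p - 5)*(p^2 - 2*p - 8) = (p - 5)*(p - 4)*(p + 2)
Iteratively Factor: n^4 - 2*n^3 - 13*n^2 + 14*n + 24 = (n + 3)*(n^3 - 5*n^2 + 2*n + 8) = (n - 4)*(n + 3)*(n^2 - n - 2) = (n - 4)*(n - 2)*(n + 3)*(n + 1)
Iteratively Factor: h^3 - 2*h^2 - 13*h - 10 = (h + 1)*(h^2 - 3*h - 10) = (h - 5)*(h + 1)*(h + 2)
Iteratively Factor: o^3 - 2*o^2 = (o - 2)*(o^2) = o*(o - 2)*(o)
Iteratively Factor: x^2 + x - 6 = (x - 2)*(x + 3)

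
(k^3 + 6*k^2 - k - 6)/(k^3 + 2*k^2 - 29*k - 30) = (k - 1)/(k - 5)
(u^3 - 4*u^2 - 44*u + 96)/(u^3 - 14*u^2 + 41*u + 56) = (u^2 + 4*u - 12)/(u^2 - 6*u - 7)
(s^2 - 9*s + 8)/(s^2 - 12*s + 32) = (s - 1)/(s - 4)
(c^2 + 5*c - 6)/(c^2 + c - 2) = (c + 6)/(c + 2)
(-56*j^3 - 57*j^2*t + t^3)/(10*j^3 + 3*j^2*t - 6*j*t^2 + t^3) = (-56*j^2 - j*t + t^2)/(10*j^2 - 7*j*t + t^2)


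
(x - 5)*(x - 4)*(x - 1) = x^3 - 10*x^2 + 29*x - 20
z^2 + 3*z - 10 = (z - 2)*(z + 5)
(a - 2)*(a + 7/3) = a^2 + a/3 - 14/3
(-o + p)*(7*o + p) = -7*o^2 + 6*o*p + p^2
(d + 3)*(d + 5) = d^2 + 8*d + 15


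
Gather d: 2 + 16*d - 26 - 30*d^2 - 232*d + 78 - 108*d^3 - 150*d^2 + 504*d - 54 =-108*d^3 - 180*d^2 + 288*d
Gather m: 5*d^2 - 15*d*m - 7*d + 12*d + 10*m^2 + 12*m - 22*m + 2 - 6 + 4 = 5*d^2 + 5*d + 10*m^2 + m*(-15*d - 10)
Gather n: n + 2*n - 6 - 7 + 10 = 3*n - 3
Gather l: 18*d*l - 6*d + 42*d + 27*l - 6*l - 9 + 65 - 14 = 36*d + l*(18*d + 21) + 42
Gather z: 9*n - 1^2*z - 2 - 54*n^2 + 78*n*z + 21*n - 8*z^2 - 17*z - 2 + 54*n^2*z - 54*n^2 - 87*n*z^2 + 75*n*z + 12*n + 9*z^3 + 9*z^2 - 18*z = -108*n^2 + 42*n + 9*z^3 + z^2*(1 - 87*n) + z*(54*n^2 + 153*n - 36) - 4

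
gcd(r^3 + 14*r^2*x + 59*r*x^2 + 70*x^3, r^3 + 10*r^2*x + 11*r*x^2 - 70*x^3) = r^2 + 12*r*x + 35*x^2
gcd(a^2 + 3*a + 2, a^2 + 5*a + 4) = a + 1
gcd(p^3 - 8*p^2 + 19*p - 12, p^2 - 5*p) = 1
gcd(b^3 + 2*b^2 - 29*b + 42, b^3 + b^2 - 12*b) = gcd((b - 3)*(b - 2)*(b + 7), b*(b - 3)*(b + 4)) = b - 3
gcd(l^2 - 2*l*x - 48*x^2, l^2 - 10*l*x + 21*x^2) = 1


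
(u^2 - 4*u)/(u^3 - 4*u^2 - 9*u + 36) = u/(u^2 - 9)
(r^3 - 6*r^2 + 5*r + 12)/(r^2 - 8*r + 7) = (r^3 - 6*r^2 + 5*r + 12)/(r^2 - 8*r + 7)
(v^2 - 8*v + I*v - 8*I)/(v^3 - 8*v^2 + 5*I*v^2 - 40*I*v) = (v + I)/(v*(v + 5*I))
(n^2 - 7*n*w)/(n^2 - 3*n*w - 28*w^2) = n/(n + 4*w)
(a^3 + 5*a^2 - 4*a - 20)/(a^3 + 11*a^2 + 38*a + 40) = (a - 2)/(a + 4)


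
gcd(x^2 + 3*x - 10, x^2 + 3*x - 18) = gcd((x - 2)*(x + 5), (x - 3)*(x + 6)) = 1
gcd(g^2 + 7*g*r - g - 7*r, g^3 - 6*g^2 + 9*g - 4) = g - 1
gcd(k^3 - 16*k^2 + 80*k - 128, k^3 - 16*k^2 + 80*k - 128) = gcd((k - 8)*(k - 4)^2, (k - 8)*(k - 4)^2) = k^3 - 16*k^2 + 80*k - 128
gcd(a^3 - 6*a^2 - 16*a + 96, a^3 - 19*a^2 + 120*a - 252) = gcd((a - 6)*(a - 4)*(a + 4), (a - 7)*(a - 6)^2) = a - 6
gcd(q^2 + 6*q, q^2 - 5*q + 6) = 1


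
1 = 1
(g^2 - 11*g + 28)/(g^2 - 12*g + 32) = (g - 7)/(g - 8)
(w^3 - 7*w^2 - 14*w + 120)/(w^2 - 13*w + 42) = (w^2 - w - 20)/(w - 7)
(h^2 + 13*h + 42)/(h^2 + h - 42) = (h + 6)/(h - 6)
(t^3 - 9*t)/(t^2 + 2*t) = (t^2 - 9)/(t + 2)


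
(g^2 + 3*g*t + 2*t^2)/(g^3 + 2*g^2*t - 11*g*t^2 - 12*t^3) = (-g - 2*t)/(-g^2 - g*t + 12*t^2)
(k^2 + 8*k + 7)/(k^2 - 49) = (k + 1)/(k - 7)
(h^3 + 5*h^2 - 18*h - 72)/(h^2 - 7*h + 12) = (h^2 + 9*h + 18)/(h - 3)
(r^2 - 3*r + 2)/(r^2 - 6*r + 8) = (r - 1)/(r - 4)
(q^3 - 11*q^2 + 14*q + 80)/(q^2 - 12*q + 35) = (q^2 - 6*q - 16)/(q - 7)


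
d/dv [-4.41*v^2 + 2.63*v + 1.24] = 2.63 - 8.82*v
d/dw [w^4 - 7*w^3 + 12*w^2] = w*(4*w^2 - 21*w + 24)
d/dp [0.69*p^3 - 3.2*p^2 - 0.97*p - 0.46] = 2.07*p^2 - 6.4*p - 0.97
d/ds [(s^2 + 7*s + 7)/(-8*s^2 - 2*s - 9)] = (54*s^2 + 94*s - 49)/(64*s^4 + 32*s^3 + 148*s^2 + 36*s + 81)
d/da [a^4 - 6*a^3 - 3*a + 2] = 4*a^3 - 18*a^2 - 3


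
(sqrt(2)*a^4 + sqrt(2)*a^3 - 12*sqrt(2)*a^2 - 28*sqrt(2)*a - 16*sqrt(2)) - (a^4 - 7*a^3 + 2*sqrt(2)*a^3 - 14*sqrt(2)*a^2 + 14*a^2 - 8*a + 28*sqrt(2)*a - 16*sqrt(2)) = -a^4 + sqrt(2)*a^4 - sqrt(2)*a^3 + 7*a^3 - 14*a^2 + 2*sqrt(2)*a^2 - 56*sqrt(2)*a + 8*a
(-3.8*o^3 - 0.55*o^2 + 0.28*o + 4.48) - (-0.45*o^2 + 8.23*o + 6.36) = -3.8*o^3 - 0.1*o^2 - 7.95*o - 1.88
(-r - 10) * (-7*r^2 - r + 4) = 7*r^3 + 71*r^2 + 6*r - 40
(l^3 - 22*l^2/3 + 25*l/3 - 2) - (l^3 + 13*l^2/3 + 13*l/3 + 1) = -35*l^2/3 + 4*l - 3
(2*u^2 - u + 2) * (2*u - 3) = 4*u^3 - 8*u^2 + 7*u - 6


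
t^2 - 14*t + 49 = (t - 7)^2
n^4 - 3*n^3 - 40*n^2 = n^2*(n - 8)*(n + 5)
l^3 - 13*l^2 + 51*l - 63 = (l - 7)*(l - 3)^2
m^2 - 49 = (m - 7)*(m + 7)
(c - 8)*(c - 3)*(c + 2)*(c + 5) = c^4 - 4*c^3 - 43*c^2 + 58*c + 240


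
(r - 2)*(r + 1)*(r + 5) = r^3 + 4*r^2 - 7*r - 10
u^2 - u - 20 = (u - 5)*(u + 4)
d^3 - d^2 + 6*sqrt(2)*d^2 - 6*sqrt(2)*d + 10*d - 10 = (d - 1)*(d + sqrt(2))*(d + 5*sqrt(2))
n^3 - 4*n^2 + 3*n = n*(n - 3)*(n - 1)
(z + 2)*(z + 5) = z^2 + 7*z + 10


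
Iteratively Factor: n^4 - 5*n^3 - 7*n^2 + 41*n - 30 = (n - 1)*(n^3 - 4*n^2 - 11*n + 30) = (n - 5)*(n - 1)*(n^2 + n - 6) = (n - 5)*(n - 1)*(n + 3)*(n - 2)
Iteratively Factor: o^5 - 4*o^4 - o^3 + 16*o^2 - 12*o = (o - 2)*(o^4 - 2*o^3 - 5*o^2 + 6*o) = (o - 2)*(o + 2)*(o^3 - 4*o^2 + 3*o) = (o - 2)*(o - 1)*(o + 2)*(o^2 - 3*o) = (o - 3)*(o - 2)*(o - 1)*(o + 2)*(o)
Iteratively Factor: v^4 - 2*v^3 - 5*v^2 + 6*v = (v - 3)*(v^3 + v^2 - 2*v) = v*(v - 3)*(v^2 + v - 2) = v*(v - 3)*(v - 1)*(v + 2)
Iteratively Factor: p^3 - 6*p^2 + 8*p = (p - 2)*(p^2 - 4*p) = p*(p - 2)*(p - 4)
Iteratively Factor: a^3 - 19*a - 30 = (a - 5)*(a^2 + 5*a + 6) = (a - 5)*(a + 3)*(a + 2)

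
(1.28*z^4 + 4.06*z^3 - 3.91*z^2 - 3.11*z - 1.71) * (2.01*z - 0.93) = 2.5728*z^5 + 6.9702*z^4 - 11.6349*z^3 - 2.6148*z^2 - 0.5448*z + 1.5903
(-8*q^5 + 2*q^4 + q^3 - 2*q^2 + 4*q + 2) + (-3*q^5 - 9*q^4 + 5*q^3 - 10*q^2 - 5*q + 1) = -11*q^5 - 7*q^4 + 6*q^3 - 12*q^2 - q + 3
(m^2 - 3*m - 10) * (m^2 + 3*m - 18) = m^4 - 37*m^2 + 24*m + 180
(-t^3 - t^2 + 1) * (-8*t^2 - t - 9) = 8*t^5 + 9*t^4 + 10*t^3 + t^2 - t - 9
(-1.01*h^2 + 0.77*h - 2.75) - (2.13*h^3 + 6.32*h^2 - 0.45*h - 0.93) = -2.13*h^3 - 7.33*h^2 + 1.22*h - 1.82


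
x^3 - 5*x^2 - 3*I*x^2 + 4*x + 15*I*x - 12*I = (x - 4)*(x - 1)*(x - 3*I)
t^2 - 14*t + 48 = (t - 8)*(t - 6)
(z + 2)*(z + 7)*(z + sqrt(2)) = z^3 + sqrt(2)*z^2 + 9*z^2 + 9*sqrt(2)*z + 14*z + 14*sqrt(2)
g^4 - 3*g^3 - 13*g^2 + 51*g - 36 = (g - 3)^2*(g - 1)*(g + 4)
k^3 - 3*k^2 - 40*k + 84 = (k - 7)*(k - 2)*(k + 6)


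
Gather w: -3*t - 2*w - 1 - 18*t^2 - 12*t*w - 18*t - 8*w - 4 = -18*t^2 - 21*t + w*(-12*t - 10) - 5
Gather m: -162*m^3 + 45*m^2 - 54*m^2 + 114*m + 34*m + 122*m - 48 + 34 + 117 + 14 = -162*m^3 - 9*m^2 + 270*m + 117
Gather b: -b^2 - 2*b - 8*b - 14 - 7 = -b^2 - 10*b - 21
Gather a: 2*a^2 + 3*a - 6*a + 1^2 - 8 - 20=2*a^2 - 3*a - 27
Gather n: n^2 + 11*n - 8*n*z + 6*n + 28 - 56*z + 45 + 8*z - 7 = n^2 + n*(17 - 8*z) - 48*z + 66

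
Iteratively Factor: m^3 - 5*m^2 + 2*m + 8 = (m - 2)*(m^2 - 3*m - 4) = (m - 2)*(m + 1)*(m - 4)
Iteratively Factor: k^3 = (k)*(k^2) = k^2*(k)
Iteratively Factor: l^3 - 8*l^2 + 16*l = (l - 4)*(l^2 - 4*l) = l*(l - 4)*(l - 4)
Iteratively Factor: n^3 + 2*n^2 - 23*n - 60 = (n + 4)*(n^2 - 2*n - 15) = (n - 5)*(n + 4)*(n + 3)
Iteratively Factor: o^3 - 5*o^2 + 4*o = (o - 4)*(o^2 - o) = o*(o - 4)*(o - 1)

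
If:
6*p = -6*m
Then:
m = -p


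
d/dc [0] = 0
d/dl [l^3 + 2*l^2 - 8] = l*(3*l + 4)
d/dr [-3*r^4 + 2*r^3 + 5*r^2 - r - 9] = -12*r^3 + 6*r^2 + 10*r - 1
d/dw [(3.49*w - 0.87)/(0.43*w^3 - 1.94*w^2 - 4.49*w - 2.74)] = (-3.0014*w^3 + 7.8929*w^2 - 3.3756*w - 13.4689)/(0.1849*w^6 - 1.6684*w^5 - 0.0978000000000003*w^4 + 15.0648*w^3 + 30.7913*w^2 + 24.6052*w + 7.5076)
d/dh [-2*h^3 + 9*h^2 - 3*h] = -6*h^2 + 18*h - 3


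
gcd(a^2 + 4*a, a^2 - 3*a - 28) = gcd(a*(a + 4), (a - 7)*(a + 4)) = a + 4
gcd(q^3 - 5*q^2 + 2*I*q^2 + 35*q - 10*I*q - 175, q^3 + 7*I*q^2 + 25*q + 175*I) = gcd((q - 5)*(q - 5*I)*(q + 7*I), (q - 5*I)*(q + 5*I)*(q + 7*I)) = q^2 + 2*I*q + 35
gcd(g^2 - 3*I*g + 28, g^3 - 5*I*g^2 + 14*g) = g - 7*I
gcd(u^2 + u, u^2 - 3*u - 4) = u + 1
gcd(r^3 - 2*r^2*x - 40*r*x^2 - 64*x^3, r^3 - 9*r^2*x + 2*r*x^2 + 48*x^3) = -r^2 + 6*r*x + 16*x^2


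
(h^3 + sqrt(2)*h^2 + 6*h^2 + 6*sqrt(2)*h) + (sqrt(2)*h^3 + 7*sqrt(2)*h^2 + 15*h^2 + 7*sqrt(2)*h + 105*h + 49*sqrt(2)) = h^3 + sqrt(2)*h^3 + 8*sqrt(2)*h^2 + 21*h^2 + 13*sqrt(2)*h + 105*h + 49*sqrt(2)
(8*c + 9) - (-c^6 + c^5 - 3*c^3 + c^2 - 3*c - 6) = c^6 - c^5 + 3*c^3 - c^2 + 11*c + 15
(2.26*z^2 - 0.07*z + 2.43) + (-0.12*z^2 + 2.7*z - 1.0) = 2.14*z^2 + 2.63*z + 1.43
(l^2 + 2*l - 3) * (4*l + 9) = 4*l^3 + 17*l^2 + 6*l - 27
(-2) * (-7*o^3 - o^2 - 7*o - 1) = 14*o^3 + 2*o^2 + 14*o + 2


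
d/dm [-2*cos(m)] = 2*sin(m)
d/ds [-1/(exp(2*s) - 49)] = 2*exp(2*s)/(exp(2*s) - 49)^2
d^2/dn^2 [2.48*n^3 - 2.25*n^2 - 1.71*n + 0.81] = 14.88*n - 4.5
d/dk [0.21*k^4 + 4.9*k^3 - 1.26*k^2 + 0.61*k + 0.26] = 0.84*k^3 + 14.7*k^2 - 2.52*k + 0.61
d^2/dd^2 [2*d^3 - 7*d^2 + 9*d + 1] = 12*d - 14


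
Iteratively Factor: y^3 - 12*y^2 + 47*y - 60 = (y - 4)*(y^2 - 8*y + 15) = (y - 4)*(y - 3)*(y - 5)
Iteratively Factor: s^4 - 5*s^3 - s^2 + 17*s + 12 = (s - 3)*(s^3 - 2*s^2 - 7*s - 4) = (s - 3)*(s + 1)*(s^2 - 3*s - 4) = (s - 3)*(s + 1)^2*(s - 4)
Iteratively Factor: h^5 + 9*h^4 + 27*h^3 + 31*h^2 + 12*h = (h + 3)*(h^4 + 6*h^3 + 9*h^2 + 4*h) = (h + 1)*(h + 3)*(h^3 + 5*h^2 + 4*h) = (h + 1)^2*(h + 3)*(h^2 + 4*h) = (h + 1)^2*(h + 3)*(h + 4)*(h)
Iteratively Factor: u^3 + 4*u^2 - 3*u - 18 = (u + 3)*(u^2 + u - 6) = (u + 3)^2*(u - 2)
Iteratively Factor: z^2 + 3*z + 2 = (z + 2)*(z + 1)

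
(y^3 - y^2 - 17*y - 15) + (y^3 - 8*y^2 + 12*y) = 2*y^3 - 9*y^2 - 5*y - 15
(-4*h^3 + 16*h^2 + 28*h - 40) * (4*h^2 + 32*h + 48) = -16*h^5 - 64*h^4 + 432*h^3 + 1504*h^2 + 64*h - 1920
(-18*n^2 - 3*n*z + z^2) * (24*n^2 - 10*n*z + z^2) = -432*n^4 + 108*n^3*z + 36*n^2*z^2 - 13*n*z^3 + z^4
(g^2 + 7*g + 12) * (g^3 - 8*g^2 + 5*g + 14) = g^5 - g^4 - 39*g^3 - 47*g^2 + 158*g + 168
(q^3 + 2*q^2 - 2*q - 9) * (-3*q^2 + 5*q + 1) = -3*q^5 - q^4 + 17*q^3 + 19*q^2 - 47*q - 9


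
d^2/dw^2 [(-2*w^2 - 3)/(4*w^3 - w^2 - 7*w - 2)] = 2*(-32*w^6 - 456*w^4 - 2*w^3 + 255*w^2 - 135*w - 149)/(64*w^9 - 48*w^8 - 324*w^7 + 71*w^6 + 615*w^5 + 183*w^4 - 379*w^3 - 306*w^2 - 84*w - 8)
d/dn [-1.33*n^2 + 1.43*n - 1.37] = 1.43 - 2.66*n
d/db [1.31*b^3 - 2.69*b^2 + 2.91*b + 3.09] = 3.93*b^2 - 5.38*b + 2.91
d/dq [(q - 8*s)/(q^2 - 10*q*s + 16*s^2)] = -1/(q^2 - 4*q*s + 4*s^2)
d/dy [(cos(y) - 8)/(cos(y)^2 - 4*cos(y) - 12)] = (cos(y)^2 - 16*cos(y) + 44)*sin(y)/(sin(y)^2 + 4*cos(y) + 11)^2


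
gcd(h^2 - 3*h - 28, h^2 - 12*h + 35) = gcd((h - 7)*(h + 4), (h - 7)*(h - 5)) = h - 7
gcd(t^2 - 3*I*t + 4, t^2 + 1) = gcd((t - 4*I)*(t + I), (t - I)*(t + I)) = t + I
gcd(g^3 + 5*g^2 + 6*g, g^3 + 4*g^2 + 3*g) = g^2 + 3*g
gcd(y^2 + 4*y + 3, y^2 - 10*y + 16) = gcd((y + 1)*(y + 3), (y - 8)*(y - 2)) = 1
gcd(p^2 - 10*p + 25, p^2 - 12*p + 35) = p - 5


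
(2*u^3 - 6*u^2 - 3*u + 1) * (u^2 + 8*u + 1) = 2*u^5 + 10*u^4 - 49*u^3 - 29*u^2 + 5*u + 1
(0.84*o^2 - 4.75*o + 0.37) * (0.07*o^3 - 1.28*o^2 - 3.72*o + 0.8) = 0.0588*o^5 - 1.4077*o^4 + 2.9811*o^3 + 17.8684*o^2 - 5.1764*o + 0.296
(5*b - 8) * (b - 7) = 5*b^2 - 43*b + 56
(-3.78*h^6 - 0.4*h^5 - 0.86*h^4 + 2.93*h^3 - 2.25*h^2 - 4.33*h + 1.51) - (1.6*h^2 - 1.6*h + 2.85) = -3.78*h^6 - 0.4*h^5 - 0.86*h^4 + 2.93*h^3 - 3.85*h^2 - 2.73*h - 1.34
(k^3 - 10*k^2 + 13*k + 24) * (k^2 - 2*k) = k^5 - 12*k^4 + 33*k^3 - 2*k^2 - 48*k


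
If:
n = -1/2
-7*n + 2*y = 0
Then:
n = -1/2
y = -7/4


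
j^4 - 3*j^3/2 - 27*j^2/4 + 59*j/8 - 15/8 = (j - 3)*(j - 1/2)^2*(j + 5/2)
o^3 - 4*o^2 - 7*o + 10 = (o - 5)*(o - 1)*(o + 2)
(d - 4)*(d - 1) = d^2 - 5*d + 4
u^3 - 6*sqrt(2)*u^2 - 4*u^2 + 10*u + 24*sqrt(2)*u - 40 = (u - 4)*(u - 5*sqrt(2))*(u - sqrt(2))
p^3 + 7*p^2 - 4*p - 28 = (p - 2)*(p + 2)*(p + 7)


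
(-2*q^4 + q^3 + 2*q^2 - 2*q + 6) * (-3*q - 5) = 6*q^5 + 7*q^4 - 11*q^3 - 4*q^2 - 8*q - 30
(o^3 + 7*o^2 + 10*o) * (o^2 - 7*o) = o^5 - 39*o^3 - 70*o^2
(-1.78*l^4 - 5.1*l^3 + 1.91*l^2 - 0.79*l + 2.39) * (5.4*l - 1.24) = -9.612*l^5 - 25.3328*l^4 + 16.638*l^3 - 6.6344*l^2 + 13.8856*l - 2.9636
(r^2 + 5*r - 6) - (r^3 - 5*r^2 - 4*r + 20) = -r^3 + 6*r^2 + 9*r - 26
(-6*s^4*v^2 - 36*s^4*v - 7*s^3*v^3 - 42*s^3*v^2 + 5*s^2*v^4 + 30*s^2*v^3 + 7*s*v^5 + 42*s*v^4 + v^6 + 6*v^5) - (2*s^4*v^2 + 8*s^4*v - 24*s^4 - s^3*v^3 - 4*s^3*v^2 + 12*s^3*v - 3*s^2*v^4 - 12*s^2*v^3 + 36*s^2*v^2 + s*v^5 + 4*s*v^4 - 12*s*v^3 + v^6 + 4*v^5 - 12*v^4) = -8*s^4*v^2 - 44*s^4*v + 24*s^4 - 6*s^3*v^3 - 38*s^3*v^2 - 12*s^3*v + 8*s^2*v^4 + 42*s^2*v^3 - 36*s^2*v^2 + 6*s*v^5 + 38*s*v^4 + 12*s*v^3 + 2*v^5 + 12*v^4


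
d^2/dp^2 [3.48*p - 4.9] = 0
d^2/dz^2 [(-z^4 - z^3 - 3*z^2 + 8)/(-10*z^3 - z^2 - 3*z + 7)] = 2*(261*z^6 + 129*z^5 - 4644*z^4 + 669*z^3 - 450*z^2 - 1605*z + 19)/(1000*z^9 + 300*z^8 + 930*z^7 - 1919*z^6 - 141*z^5 - 1254*z^4 + 1371*z^3 - 42*z^2 + 441*z - 343)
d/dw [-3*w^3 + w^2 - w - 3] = -9*w^2 + 2*w - 1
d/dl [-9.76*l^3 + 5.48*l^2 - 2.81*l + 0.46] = -29.28*l^2 + 10.96*l - 2.81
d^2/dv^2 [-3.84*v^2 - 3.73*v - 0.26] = -7.68000000000000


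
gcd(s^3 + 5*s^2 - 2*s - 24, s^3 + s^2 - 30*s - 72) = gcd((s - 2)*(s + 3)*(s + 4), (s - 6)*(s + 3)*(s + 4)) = s^2 + 7*s + 12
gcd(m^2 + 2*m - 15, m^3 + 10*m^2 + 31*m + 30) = m + 5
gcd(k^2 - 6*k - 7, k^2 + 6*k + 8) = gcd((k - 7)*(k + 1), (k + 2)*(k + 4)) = 1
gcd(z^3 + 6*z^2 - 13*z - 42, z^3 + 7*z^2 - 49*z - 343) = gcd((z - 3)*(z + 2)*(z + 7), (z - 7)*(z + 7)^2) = z + 7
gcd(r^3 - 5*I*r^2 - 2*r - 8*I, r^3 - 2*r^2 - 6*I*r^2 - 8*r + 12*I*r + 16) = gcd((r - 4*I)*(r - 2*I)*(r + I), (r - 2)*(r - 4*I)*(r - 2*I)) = r^2 - 6*I*r - 8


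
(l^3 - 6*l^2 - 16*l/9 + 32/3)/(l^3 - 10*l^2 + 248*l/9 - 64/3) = (3*l + 4)/(3*l - 8)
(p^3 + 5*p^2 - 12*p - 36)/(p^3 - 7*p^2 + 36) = (p + 6)/(p - 6)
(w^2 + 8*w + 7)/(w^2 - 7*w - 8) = (w + 7)/(w - 8)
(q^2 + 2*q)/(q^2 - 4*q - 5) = q*(q + 2)/(q^2 - 4*q - 5)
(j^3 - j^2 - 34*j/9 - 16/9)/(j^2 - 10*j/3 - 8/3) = (3*j^2 - 5*j - 8)/(3*(j - 4))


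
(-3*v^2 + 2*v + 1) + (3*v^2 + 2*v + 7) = 4*v + 8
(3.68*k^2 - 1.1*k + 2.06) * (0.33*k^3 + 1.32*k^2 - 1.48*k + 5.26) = 1.2144*k^5 + 4.4946*k^4 - 6.2186*k^3 + 23.704*k^2 - 8.8348*k + 10.8356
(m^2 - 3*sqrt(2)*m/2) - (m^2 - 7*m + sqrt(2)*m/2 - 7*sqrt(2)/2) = -2*sqrt(2)*m + 7*m + 7*sqrt(2)/2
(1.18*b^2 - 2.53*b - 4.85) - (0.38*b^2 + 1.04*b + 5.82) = 0.8*b^2 - 3.57*b - 10.67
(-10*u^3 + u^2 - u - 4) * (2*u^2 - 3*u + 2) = -20*u^5 + 32*u^4 - 25*u^3 - 3*u^2 + 10*u - 8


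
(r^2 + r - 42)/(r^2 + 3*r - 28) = (r - 6)/(r - 4)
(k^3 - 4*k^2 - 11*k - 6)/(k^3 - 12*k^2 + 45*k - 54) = (k^2 + 2*k + 1)/(k^2 - 6*k + 9)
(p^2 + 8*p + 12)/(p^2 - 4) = (p + 6)/(p - 2)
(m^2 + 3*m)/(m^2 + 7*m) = (m + 3)/(m + 7)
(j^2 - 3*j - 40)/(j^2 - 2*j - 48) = (j + 5)/(j + 6)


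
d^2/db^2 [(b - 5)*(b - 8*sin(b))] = 2*(4*b - 20)*sin(b) - 16*cos(b) + 2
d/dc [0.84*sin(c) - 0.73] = 0.84*cos(c)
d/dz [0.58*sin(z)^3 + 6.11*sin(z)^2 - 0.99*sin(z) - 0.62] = (1.74*sin(z)^2 + 12.22*sin(z) - 0.99)*cos(z)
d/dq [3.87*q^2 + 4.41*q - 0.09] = 7.74*q + 4.41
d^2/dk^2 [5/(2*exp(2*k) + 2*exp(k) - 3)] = 10*(4*(2*exp(k) + 1)^2*exp(k) - (4*exp(k) + 1)*(2*exp(2*k) + 2*exp(k) - 3))*exp(k)/(2*exp(2*k) + 2*exp(k) - 3)^3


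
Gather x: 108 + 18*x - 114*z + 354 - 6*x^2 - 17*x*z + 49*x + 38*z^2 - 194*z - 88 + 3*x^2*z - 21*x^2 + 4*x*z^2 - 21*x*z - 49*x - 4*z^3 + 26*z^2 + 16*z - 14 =x^2*(3*z - 27) + x*(4*z^2 - 38*z + 18) - 4*z^3 + 64*z^2 - 292*z + 360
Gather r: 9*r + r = 10*r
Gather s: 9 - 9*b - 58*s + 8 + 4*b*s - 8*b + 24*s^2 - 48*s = -17*b + 24*s^2 + s*(4*b - 106) + 17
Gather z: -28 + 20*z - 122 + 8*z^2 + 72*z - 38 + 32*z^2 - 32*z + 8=40*z^2 + 60*z - 180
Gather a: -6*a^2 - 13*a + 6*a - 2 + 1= -6*a^2 - 7*a - 1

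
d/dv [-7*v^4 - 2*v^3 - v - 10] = -28*v^3 - 6*v^2 - 1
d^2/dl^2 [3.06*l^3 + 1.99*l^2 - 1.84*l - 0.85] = 18.36*l + 3.98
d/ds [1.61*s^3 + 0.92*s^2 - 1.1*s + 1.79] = 4.83*s^2 + 1.84*s - 1.1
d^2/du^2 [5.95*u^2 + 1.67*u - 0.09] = 11.9000000000000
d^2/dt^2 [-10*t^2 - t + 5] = -20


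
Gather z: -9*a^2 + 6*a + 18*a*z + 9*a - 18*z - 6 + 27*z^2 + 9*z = -9*a^2 + 15*a + 27*z^2 + z*(18*a - 9) - 6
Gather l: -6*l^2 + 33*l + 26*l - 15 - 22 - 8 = -6*l^2 + 59*l - 45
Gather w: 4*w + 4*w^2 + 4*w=4*w^2 + 8*w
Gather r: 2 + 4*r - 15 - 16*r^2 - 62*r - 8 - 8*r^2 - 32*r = -24*r^2 - 90*r - 21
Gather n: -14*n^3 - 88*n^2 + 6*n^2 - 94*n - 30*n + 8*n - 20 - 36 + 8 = -14*n^3 - 82*n^2 - 116*n - 48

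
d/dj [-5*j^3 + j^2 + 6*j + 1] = -15*j^2 + 2*j + 6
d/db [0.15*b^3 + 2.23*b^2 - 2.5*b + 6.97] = 0.45*b^2 + 4.46*b - 2.5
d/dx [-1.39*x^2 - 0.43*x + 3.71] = -2.78*x - 0.43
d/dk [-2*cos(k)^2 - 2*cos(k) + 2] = 2*sin(k) + 2*sin(2*k)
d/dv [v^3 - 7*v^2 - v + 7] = 3*v^2 - 14*v - 1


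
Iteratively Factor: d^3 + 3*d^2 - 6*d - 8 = (d + 1)*(d^2 + 2*d - 8) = (d + 1)*(d + 4)*(d - 2)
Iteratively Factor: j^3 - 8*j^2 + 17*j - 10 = (j - 2)*(j^2 - 6*j + 5) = (j - 2)*(j - 1)*(j - 5)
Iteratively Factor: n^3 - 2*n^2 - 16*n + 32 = (n + 4)*(n^2 - 6*n + 8) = (n - 2)*(n + 4)*(n - 4)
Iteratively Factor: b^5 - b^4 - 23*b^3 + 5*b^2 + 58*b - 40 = (b - 5)*(b^4 + 4*b^3 - 3*b^2 - 10*b + 8) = (b - 5)*(b + 2)*(b^3 + 2*b^2 - 7*b + 4) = (b - 5)*(b - 1)*(b + 2)*(b^2 + 3*b - 4) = (b - 5)*(b - 1)*(b + 2)*(b + 4)*(b - 1)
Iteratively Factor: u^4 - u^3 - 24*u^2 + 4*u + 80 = (u + 4)*(u^3 - 5*u^2 - 4*u + 20) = (u - 5)*(u + 4)*(u^2 - 4) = (u - 5)*(u + 2)*(u + 4)*(u - 2)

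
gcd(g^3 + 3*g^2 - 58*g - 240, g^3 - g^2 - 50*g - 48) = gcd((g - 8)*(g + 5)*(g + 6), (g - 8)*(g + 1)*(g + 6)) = g^2 - 2*g - 48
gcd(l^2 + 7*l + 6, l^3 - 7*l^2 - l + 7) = l + 1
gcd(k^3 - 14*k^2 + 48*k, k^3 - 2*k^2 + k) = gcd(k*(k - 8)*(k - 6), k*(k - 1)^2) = k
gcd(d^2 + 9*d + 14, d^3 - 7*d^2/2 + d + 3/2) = 1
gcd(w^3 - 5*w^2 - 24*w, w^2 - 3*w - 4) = 1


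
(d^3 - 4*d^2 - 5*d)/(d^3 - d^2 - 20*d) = (d + 1)/(d + 4)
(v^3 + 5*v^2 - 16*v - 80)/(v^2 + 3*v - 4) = (v^2 + v - 20)/(v - 1)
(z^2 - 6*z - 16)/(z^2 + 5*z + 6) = (z - 8)/(z + 3)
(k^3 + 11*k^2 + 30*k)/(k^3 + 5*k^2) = (k + 6)/k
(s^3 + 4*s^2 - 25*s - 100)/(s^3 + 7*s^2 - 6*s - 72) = (s^2 - 25)/(s^2 + 3*s - 18)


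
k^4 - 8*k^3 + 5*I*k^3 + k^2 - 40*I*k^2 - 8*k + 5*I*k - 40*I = (k - 8)*(k - I)*(k + I)*(k + 5*I)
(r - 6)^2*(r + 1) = r^3 - 11*r^2 + 24*r + 36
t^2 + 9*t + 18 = (t + 3)*(t + 6)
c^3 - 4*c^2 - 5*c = c*(c - 5)*(c + 1)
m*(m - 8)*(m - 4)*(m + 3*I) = m^4 - 12*m^3 + 3*I*m^3 + 32*m^2 - 36*I*m^2 + 96*I*m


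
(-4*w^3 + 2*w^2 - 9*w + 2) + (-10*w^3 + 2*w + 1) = -14*w^3 + 2*w^2 - 7*w + 3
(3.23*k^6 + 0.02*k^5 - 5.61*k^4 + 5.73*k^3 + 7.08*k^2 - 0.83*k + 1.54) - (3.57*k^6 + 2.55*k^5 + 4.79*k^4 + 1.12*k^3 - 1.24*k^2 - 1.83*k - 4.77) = -0.34*k^6 - 2.53*k^5 - 10.4*k^4 + 4.61*k^3 + 8.32*k^2 + 1.0*k + 6.31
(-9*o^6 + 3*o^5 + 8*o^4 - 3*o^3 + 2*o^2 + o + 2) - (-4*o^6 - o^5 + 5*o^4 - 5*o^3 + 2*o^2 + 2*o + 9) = -5*o^6 + 4*o^5 + 3*o^4 + 2*o^3 - o - 7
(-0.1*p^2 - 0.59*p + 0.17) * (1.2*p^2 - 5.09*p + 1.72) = -0.12*p^4 - 0.199*p^3 + 3.0351*p^2 - 1.8801*p + 0.2924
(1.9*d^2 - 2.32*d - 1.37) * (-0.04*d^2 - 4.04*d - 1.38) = -0.076*d^4 - 7.5832*d^3 + 6.8056*d^2 + 8.7364*d + 1.8906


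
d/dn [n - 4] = 1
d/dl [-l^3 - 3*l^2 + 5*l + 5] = -3*l^2 - 6*l + 5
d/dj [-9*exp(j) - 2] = -9*exp(j)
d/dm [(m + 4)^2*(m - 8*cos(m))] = (m + 4)*(2*m + (m + 4)*(8*sin(m) + 1) - 16*cos(m))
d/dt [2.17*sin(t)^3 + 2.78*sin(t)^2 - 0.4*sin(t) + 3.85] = (6.51*sin(t)^2 + 5.56*sin(t) - 0.4)*cos(t)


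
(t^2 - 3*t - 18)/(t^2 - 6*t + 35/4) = 4*(t^2 - 3*t - 18)/(4*t^2 - 24*t + 35)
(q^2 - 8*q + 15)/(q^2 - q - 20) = (q - 3)/(q + 4)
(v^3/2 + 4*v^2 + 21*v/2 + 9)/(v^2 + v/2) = (v^3 + 8*v^2 + 21*v + 18)/(v*(2*v + 1))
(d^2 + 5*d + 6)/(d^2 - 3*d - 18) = (d + 2)/(d - 6)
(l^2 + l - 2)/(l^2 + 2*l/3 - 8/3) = 3*(l - 1)/(3*l - 4)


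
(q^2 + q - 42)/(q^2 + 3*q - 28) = (q - 6)/(q - 4)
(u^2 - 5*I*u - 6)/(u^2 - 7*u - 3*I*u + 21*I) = (u - 2*I)/(u - 7)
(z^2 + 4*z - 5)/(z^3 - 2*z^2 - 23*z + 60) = (z - 1)/(z^2 - 7*z + 12)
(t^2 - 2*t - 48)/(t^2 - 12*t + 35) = (t^2 - 2*t - 48)/(t^2 - 12*t + 35)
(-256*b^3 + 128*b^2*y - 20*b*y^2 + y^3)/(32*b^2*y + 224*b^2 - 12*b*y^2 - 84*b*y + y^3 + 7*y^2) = (-8*b + y)/(y + 7)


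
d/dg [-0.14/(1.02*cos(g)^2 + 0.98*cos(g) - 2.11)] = -(0.2856*cos(g) + 0.1372)*sin(g)/(1.02*cos(g)^2 + 0.98*cos(g) - 2.11)^2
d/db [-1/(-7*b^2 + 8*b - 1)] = 2*(4 - 7*b)/(7*b^2 - 8*b + 1)^2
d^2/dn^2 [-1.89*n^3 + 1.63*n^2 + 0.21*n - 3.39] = 3.26 - 11.34*n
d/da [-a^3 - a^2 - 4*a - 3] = -3*a^2 - 2*a - 4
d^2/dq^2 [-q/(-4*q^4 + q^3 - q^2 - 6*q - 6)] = 2*(q*(16*q^3 - 3*q^2 + 2*q + 6)^2 + (-16*q^3 + 3*q^2 - q*(24*q^2 - 3*q + 1) - 2*q - 6)*(4*q^4 - q^3 + q^2 + 6*q + 6))/(4*q^4 - q^3 + q^2 + 6*q + 6)^3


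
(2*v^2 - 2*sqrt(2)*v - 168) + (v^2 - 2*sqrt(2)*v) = 3*v^2 - 4*sqrt(2)*v - 168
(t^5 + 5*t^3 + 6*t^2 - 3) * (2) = 2*t^5 + 10*t^3 + 12*t^2 - 6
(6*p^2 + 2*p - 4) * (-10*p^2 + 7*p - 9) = -60*p^4 + 22*p^3 - 46*p + 36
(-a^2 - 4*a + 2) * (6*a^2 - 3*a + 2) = -6*a^4 - 21*a^3 + 22*a^2 - 14*a + 4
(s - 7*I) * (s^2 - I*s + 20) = s^3 - 8*I*s^2 + 13*s - 140*I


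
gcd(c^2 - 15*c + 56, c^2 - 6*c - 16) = c - 8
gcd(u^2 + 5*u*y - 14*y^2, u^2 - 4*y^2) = -u + 2*y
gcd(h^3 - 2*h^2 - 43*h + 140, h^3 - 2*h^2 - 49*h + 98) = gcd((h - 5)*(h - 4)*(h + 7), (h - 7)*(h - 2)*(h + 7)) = h + 7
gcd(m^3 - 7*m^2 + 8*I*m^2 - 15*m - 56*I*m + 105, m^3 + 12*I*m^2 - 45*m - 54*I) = m + 3*I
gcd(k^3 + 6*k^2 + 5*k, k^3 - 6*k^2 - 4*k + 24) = 1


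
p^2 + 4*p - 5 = (p - 1)*(p + 5)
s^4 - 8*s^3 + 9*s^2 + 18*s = s*(s - 6)*(s - 3)*(s + 1)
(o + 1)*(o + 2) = o^2 + 3*o + 2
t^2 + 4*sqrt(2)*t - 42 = (t - 3*sqrt(2))*(t + 7*sqrt(2))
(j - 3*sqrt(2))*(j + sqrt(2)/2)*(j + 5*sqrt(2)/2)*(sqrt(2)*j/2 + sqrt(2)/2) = sqrt(2)*j^4/2 + sqrt(2)*j^3/2 - 31*sqrt(2)*j^2/4 - 31*sqrt(2)*j/4 - 15*j/2 - 15/2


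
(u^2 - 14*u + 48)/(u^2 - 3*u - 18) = (u - 8)/(u + 3)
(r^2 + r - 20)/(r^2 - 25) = (r - 4)/(r - 5)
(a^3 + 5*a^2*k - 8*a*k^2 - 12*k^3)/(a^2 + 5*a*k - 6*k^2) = (a^2 - a*k - 2*k^2)/(a - k)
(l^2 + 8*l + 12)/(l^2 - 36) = (l + 2)/(l - 6)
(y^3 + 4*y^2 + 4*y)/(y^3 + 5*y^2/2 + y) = 2*(y + 2)/(2*y + 1)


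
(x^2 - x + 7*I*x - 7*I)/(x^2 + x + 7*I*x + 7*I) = (x - 1)/(x + 1)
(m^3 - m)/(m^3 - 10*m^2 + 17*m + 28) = m*(m - 1)/(m^2 - 11*m + 28)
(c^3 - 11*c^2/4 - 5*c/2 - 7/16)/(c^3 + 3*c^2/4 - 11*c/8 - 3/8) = (4*c^2 - 12*c - 7)/(2*(2*c^2 + c - 3))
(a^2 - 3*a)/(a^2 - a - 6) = a/(a + 2)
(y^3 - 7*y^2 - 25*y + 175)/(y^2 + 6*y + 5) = (y^2 - 12*y + 35)/(y + 1)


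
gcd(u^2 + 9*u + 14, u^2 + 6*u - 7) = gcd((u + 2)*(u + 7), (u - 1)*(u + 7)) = u + 7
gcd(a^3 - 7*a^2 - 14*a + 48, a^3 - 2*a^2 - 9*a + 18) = a^2 + a - 6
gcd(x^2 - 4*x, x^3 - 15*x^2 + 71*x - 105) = 1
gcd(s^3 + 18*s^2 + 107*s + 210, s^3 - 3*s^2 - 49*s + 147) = s + 7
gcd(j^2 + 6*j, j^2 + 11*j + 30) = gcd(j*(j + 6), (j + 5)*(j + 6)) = j + 6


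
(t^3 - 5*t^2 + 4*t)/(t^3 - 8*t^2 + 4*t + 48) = t*(t - 1)/(t^2 - 4*t - 12)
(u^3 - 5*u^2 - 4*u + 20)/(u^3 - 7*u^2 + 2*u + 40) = (u - 2)/(u - 4)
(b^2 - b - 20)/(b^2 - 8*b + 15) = (b + 4)/(b - 3)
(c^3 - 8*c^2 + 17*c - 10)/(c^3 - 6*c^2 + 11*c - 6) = (c - 5)/(c - 3)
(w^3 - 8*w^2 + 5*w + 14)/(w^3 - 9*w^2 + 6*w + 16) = (w - 7)/(w - 8)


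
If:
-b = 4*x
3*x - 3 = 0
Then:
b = -4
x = 1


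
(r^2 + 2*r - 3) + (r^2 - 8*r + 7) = 2*r^2 - 6*r + 4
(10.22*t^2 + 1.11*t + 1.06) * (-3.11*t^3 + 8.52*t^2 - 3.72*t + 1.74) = -31.7842*t^5 + 83.6223*t^4 - 31.8578*t^3 + 22.6848*t^2 - 2.0118*t + 1.8444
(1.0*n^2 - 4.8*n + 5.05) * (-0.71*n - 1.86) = -0.71*n^3 + 1.548*n^2 + 5.3425*n - 9.393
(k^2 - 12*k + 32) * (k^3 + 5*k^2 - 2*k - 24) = k^5 - 7*k^4 - 30*k^3 + 160*k^2 + 224*k - 768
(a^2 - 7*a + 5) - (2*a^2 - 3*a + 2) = -a^2 - 4*a + 3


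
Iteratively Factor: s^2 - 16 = (s + 4)*(s - 4)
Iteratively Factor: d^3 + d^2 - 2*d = (d - 1)*(d^2 + 2*d) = d*(d - 1)*(d + 2)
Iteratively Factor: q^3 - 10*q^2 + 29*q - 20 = (q - 1)*(q^2 - 9*q + 20) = (q - 4)*(q - 1)*(q - 5)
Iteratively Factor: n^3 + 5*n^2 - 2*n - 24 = (n + 4)*(n^2 + n - 6) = (n + 3)*(n + 4)*(n - 2)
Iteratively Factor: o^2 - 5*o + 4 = (o - 4)*(o - 1)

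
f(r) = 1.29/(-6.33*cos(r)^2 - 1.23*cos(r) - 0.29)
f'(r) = 1.29*(-12.66*sin(r)*cos(r) - 1.23*sin(r))/(-6.33*cos(r)^2 - 1.23*cos(r) - 0.29)^2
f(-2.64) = -0.32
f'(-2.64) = -0.37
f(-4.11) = -0.79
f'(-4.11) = 2.39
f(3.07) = -0.24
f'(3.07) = 0.04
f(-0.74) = -0.28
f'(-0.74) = 0.43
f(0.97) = -0.43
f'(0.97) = -0.99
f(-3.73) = -0.35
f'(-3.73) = 0.50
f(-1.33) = -1.37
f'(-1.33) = 5.98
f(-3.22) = -0.24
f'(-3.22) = 0.04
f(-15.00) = -0.43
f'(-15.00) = -0.78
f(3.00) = -0.24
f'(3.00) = 0.07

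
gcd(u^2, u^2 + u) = u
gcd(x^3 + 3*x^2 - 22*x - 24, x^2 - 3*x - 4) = x^2 - 3*x - 4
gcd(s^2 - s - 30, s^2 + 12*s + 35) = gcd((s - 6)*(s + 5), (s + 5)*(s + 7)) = s + 5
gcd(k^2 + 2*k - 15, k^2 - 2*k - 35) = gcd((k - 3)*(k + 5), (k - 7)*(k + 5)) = k + 5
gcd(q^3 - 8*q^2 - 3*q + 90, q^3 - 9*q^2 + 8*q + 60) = q^2 - 11*q + 30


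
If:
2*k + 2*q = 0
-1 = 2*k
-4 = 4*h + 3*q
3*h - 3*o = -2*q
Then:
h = -11/8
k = -1/2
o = -25/24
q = 1/2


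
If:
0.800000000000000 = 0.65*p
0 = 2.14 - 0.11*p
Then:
No Solution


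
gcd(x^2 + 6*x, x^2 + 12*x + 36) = x + 6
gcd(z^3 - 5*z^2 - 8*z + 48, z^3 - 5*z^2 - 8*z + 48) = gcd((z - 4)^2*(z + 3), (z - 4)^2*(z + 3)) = z^3 - 5*z^2 - 8*z + 48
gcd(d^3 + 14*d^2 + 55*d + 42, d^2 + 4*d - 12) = d + 6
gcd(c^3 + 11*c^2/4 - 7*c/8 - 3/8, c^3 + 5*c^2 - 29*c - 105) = c + 3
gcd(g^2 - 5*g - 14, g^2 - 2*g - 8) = g + 2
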